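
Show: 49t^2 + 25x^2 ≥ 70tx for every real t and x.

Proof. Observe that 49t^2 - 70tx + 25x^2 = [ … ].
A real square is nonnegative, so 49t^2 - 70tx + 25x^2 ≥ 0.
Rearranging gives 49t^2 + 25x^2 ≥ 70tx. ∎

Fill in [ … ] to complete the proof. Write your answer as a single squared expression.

(7t - 5x)^2

The leading and trailing coefficients are 7^2 and 5^2, and 70 = 2·7·5, so the trinomial is (7t - 5x)^2.
Hence 49t^2 - 70tx + 25x^2 ≥ 0.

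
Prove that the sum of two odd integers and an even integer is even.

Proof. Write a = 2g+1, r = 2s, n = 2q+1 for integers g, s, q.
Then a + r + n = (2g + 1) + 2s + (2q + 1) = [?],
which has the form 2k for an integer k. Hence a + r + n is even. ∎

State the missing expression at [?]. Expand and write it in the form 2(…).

2(g + q + s + 1)

Expanding: (2g + 1) + 2s + (2q + 1) = 2g + 2q + 2s + 2.
Every term is even; pulling out the factor of 2 gives 2(g + q + s + 1).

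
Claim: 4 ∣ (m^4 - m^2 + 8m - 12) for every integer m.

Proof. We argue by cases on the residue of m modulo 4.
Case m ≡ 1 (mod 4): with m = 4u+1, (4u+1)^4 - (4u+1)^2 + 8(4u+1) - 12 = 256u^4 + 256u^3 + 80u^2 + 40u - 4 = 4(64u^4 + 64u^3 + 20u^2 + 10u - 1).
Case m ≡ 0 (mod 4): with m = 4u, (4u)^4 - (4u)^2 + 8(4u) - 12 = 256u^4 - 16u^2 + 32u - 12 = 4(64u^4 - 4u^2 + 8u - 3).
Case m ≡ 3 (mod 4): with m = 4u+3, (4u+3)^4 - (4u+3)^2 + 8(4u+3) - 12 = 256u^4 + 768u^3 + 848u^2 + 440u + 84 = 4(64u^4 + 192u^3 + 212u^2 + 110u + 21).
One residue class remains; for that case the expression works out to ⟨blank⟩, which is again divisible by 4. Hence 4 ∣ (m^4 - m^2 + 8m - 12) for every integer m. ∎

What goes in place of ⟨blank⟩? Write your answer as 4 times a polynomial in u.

Only m ≡ 2 (mod 4) is unaccounted for. Put m = 4u+2:
(4u+2)^4 - (4u+2)^2 + 8(4u+2) - 12 expands to 256u^4 + 512u^3 + 368u^2 + 144u + 16,
and factoring out 4 leaves 4(64u^4 + 128u^3 + 92u^2 + 36u + 4).

4(64u^4 + 128u^3 + 92u^2 + 36u + 4)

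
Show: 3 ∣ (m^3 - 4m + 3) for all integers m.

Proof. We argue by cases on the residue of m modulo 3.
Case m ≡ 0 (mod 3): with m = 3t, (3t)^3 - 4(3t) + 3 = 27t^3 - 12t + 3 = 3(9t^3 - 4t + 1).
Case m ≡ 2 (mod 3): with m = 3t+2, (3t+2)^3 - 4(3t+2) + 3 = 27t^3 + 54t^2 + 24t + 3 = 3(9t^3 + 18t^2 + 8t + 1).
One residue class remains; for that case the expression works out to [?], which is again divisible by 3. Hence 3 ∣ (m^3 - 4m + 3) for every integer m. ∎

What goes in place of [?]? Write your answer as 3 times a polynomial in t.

3(9t^3 + 9t^2 - t)

The residues treated are {0, 2}, so the missing case is m ≡ 1 (mod 3); write m = 3t+1.
Then (3t+1)^3 - 4(3t+1) + 3 = 27t^3 + 27t^2 - 3t = 3(9t^3 + 9t^2 - t).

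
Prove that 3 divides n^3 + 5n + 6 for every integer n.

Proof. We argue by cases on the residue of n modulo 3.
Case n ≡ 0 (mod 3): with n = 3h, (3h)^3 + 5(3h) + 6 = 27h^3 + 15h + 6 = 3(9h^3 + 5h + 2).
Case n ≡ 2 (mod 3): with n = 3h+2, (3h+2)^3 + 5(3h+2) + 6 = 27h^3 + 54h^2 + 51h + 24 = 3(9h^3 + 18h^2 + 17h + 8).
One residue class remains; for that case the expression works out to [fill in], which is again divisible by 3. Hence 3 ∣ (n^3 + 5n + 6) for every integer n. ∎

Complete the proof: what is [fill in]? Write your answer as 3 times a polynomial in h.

The residues treated are {0, 2}, so the missing case is n ≡ 1 (mod 3); write n = 3h+1.
Then (3h+1)^3 + 5(3h+1) + 6 = 27h^3 + 27h^2 + 24h + 12 = 3(9h^3 + 9h^2 + 8h + 4).

3(9h^3 + 9h^2 + 8h + 4)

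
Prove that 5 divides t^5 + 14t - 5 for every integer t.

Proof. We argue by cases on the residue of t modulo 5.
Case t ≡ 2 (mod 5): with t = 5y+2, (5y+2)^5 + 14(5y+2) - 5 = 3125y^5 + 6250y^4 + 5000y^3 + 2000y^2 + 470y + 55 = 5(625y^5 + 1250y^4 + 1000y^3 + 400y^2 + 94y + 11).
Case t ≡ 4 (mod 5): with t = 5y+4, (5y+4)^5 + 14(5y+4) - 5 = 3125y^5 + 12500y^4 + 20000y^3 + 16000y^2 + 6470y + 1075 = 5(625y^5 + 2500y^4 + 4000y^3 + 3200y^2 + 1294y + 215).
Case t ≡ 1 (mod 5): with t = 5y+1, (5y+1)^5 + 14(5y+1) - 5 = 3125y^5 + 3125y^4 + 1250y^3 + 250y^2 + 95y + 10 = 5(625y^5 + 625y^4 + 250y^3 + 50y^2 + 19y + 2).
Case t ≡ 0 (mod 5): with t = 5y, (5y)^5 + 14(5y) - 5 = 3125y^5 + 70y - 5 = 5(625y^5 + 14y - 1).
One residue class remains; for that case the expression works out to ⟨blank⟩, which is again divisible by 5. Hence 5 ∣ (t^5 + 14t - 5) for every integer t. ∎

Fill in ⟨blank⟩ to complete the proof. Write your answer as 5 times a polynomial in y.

5(625y^5 + 1875y^4 + 2250y^3 + 1350y^2 + 419y + 56)

Only t ≡ 3 (mod 5) is unaccounted for. Put t = 5y+3:
(5y+3)^5 + 14(5y+3) - 5 expands to 3125y^5 + 9375y^4 + 11250y^3 + 6750y^2 + 2095y + 280,
and factoring out 5 leaves 5(625y^5 + 1875y^4 + 2250y^3 + 1350y^2 + 419y + 56).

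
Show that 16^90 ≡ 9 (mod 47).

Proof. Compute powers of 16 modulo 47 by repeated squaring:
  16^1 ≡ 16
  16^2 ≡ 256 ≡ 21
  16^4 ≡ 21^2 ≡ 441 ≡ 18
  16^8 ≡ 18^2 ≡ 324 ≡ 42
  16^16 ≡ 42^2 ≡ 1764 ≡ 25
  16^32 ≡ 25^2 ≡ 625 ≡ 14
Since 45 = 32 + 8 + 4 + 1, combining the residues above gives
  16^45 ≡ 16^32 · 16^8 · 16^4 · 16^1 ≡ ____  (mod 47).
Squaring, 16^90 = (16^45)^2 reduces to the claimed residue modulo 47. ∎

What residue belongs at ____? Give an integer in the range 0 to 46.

Multiply the listed residues: 14 · 42 · 18 · 16 = 588 → 10584 → 169344.
Reducing modulo 47: 169344 = 3603·47 + 3, so 16^45 ≡ 3.

3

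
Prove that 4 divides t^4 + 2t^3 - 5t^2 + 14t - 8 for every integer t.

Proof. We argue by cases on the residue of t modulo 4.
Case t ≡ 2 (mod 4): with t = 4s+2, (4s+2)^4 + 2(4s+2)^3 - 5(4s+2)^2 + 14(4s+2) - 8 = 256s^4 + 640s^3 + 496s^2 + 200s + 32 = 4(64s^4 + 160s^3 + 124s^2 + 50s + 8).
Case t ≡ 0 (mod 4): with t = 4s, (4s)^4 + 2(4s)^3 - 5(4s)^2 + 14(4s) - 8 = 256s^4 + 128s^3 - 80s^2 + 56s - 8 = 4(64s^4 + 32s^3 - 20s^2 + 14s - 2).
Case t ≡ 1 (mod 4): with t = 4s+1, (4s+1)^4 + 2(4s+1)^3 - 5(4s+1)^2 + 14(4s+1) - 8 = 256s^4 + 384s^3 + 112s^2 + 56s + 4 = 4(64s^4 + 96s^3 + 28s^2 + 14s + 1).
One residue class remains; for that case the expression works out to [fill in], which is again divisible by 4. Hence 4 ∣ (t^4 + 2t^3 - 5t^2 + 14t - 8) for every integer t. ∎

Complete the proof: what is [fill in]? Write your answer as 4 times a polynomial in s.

4(64s^4 + 224s^3 + 268s^2 + 146s + 31)

The residues treated are {2, 0, 1}, so the missing case is t ≡ 3 (mod 4); write t = 4s+3.
Then (4s+3)^4 + 2(4s+3)^3 - 5(4s+3)^2 + 14(4s+3) - 8 = 256s^4 + 896s^3 + 1072s^2 + 584s + 124 = 4(64s^4 + 224s^3 + 268s^2 + 146s + 31).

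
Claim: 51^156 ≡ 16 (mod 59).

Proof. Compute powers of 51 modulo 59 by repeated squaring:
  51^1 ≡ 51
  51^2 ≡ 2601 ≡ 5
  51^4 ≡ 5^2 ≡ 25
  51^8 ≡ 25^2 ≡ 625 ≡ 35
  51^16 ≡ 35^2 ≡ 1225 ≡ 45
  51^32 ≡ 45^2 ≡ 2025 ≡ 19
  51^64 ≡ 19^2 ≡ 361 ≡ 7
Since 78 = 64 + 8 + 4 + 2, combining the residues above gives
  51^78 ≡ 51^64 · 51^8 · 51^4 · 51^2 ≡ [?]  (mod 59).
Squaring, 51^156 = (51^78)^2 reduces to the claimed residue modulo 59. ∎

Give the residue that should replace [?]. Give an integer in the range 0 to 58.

51^64 · 51^8 · 51^4 · 51^2 ≡ 7 · 35 · 25 · 5 = 30625.
30625 mod 59 = 4, so 51^78 ≡ 4 (mod 59).

4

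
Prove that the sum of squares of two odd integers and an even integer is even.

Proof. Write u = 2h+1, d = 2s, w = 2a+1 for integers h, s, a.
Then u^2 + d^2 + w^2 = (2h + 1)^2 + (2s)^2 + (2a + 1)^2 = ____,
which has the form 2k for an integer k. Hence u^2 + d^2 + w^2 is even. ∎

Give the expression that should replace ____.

2(2a^2 + 2a + 2h^2 + 2h + 2s^2 + 1)

Expanding: (2h + 1)^2 + (2s)^2 + (2a + 1)^2 = 4a^2 + 4a + 4h^2 + 4h + 4s^2 + 2.
Every term is even; pulling out the factor of 2 gives 2(2a^2 + 2a + 2h^2 + 2h + 2s^2 + 1).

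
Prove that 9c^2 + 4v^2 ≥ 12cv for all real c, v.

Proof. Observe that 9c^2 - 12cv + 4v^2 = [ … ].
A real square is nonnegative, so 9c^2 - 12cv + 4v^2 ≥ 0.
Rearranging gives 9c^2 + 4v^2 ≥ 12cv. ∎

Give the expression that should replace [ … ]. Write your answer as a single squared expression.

(3c - 2v)^2

9c^2 - 12cv + 4v^2 is a perfect-square trinomial: the outer terms are (3c)^2 and (2v)^2, and the cross term is -2·3c·2v.
So 9c^2 - 12cv + 4v^2 = (3c - 2v)^2 ≥ 0.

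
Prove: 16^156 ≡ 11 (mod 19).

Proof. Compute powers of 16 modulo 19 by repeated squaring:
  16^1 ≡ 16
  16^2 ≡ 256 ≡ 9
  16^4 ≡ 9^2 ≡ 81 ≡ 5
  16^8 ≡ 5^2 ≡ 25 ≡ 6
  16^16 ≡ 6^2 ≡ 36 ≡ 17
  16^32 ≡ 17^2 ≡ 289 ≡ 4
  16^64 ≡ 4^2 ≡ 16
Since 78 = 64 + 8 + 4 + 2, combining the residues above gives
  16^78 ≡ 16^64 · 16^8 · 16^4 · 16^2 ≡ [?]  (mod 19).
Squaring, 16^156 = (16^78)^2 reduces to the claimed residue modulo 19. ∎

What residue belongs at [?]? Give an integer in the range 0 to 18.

7

Multiply the listed residues: 16 · 6 · 5 · 9 = 96 → 480 → 4320.
Reducing modulo 19: 4320 = 227·19 + 7, so 16^78 ≡ 7.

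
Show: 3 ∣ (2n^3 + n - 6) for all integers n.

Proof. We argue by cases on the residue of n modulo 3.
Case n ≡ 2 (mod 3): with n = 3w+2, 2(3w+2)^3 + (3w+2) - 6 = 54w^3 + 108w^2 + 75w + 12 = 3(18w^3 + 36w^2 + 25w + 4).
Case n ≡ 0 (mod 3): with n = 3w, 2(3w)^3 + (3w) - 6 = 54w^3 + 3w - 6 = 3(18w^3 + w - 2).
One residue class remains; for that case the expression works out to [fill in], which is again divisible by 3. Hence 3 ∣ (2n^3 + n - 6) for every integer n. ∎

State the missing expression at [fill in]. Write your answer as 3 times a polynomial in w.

Only n ≡ 1 (mod 3) is unaccounted for. Put n = 3w+1:
2(3w+1)^3 + (3w+1) - 6 expands to 54w^3 + 54w^2 + 21w - 3,
and factoring out 3 leaves 3(18w^3 + 18w^2 + 7w - 1).

3(18w^3 + 18w^2 + 7w - 1)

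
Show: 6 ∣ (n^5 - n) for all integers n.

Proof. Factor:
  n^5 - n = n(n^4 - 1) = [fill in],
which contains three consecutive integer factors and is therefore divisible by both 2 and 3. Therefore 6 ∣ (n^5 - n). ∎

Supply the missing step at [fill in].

n^4 - 1 = (n^2 - 1)(n^2 + 1), and n^2 - 1 = (n-1)(n+1).
So n(n^4 - 1) = (n - 1)n(n + 1)(n^2 + 1).

(n - 1)n(n + 1)(n^2 + 1)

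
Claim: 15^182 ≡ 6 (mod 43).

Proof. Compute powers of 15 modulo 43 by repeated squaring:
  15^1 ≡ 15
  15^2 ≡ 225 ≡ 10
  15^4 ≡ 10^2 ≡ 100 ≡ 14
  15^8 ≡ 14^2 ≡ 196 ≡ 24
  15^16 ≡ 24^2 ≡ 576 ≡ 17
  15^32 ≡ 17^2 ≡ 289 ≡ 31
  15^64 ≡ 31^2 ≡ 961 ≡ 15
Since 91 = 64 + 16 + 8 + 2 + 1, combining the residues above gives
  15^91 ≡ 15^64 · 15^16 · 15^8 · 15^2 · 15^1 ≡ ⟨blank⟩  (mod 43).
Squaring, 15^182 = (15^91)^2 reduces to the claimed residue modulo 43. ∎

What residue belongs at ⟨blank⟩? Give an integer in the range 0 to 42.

15^64 · 15^16 · 15^8 · 15^2 · 15^1 ≡ 15 · 17 · 24 · 10 · 15 = 918000.
918000 mod 43 = 36, so 15^91 ≡ 36 (mod 43).

36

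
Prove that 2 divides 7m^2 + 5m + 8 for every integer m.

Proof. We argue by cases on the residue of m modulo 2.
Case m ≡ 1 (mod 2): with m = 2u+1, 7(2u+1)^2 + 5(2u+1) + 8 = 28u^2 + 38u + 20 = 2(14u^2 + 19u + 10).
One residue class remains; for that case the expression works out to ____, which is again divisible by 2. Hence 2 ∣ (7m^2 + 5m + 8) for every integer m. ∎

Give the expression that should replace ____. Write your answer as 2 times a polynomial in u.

The residues treated are {1}, so the missing case is m ≡ 0 (mod 2); write m = 2u.
Then 7(2u)^2 + 5(2u) + 8 = 28u^2 + 10u + 8 = 2(14u^2 + 5u + 4).

2(14u^2 + 5u + 4)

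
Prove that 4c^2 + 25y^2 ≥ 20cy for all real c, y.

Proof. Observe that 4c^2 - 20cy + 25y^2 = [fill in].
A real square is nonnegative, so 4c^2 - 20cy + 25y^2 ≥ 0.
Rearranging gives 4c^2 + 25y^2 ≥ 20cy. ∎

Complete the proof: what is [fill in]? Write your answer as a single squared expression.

(2c - 5y)^2

4c^2 - 20cy + 25y^2 is a perfect-square trinomial: the outer terms are (2c)^2 and (5y)^2, and the cross term is -2·2c·5y.
So 4c^2 - 20cy + 25y^2 = (2c - 5y)^2 ≥ 0.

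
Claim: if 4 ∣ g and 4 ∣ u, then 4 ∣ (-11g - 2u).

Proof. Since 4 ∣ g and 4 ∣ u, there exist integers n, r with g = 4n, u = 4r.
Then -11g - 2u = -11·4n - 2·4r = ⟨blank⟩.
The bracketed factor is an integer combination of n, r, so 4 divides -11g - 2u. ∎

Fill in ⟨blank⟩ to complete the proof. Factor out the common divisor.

4(-11n - 2r)

Each term has a factor of 4: -11·4n - 2·4r = 4·(-11n - 2r).
Since -11n - 2r is an integer, 4 ∣ (-11g - 2u).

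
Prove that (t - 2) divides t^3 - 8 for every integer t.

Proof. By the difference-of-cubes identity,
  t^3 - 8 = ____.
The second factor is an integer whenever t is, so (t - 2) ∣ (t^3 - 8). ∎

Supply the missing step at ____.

(t - 2)(t^2 + 2t + 4)

a^3 - b^3 = (a - b)(a^2 + ab + b^2). With a = t, b = 2:
t^3 - 8 = (t - 2)(t^2 + 2t + 4).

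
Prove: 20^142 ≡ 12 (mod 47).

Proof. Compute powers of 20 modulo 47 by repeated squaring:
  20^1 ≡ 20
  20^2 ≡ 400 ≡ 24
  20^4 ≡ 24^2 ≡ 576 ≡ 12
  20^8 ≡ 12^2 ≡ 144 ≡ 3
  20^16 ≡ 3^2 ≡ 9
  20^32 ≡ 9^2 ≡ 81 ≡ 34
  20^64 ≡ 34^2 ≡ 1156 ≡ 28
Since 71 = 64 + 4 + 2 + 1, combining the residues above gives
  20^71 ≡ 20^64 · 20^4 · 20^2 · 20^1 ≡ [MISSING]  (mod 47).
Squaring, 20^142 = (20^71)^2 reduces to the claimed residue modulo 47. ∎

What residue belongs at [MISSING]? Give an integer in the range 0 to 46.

23

20^64 · 20^4 · 20^2 · 20^1 ≡ 28 · 12 · 24 · 20 = 161280.
161280 mod 47 = 23, so 20^71 ≡ 23 (mod 47).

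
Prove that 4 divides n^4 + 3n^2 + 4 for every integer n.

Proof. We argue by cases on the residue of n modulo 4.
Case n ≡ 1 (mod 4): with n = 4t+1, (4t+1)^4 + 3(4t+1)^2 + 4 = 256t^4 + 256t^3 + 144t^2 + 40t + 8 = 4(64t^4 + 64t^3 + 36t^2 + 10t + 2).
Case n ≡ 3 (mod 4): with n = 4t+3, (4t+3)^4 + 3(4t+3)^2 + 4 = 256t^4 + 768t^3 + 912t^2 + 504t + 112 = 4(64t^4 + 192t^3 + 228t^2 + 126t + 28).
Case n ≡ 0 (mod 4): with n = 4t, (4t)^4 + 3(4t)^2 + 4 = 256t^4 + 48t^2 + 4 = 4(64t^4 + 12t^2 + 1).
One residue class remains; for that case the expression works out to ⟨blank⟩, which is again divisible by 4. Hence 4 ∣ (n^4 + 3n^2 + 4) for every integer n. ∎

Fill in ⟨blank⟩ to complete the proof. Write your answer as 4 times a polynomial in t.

4(64t^4 + 128t^3 + 108t^2 + 44t + 8)

Only n ≡ 2 (mod 4) is unaccounted for. Put n = 4t+2:
(4t+2)^4 + 3(4t+2)^2 + 4 expands to 256t^4 + 512t^3 + 432t^2 + 176t + 32,
and factoring out 4 leaves 4(64t^4 + 128t^3 + 108t^2 + 44t + 8).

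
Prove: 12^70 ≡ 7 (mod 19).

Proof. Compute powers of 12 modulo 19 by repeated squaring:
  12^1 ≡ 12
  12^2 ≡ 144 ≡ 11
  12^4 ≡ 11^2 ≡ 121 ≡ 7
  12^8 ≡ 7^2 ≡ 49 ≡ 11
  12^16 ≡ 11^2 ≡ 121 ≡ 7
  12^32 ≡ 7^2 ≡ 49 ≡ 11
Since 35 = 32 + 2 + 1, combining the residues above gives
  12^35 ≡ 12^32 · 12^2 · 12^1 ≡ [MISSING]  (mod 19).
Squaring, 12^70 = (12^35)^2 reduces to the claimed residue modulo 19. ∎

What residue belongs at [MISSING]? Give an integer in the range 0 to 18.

8

Multiply the listed residues: 11 · 11 · 12 = 121 → 1452.
Reducing modulo 19: 1452 = 76·19 + 8, so 12^35 ≡ 8.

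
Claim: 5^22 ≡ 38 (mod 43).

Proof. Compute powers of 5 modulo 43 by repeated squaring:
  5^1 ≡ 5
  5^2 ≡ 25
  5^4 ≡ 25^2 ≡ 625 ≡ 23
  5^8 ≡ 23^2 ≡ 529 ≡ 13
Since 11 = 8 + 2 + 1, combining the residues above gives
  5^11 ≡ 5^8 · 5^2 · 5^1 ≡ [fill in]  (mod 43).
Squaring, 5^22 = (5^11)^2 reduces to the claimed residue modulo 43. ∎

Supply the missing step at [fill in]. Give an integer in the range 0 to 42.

5^8 · 5^2 · 5^1 ≡ 13 · 25 · 5 = 1625.
1625 mod 43 = 34, so 5^11 ≡ 34 (mod 43).

34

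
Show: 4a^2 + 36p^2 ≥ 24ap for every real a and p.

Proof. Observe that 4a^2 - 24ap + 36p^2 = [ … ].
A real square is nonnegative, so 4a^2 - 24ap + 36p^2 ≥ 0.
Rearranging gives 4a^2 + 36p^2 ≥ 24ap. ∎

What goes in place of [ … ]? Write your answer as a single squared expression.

(2a - 6p)^2

The leading and trailing coefficients are 2^2 and 6^2, and 24 = 2·2·6, so the trinomial is (2a - 6p)^2.
Hence 4a^2 - 24ap + 36p^2 ≥ 0.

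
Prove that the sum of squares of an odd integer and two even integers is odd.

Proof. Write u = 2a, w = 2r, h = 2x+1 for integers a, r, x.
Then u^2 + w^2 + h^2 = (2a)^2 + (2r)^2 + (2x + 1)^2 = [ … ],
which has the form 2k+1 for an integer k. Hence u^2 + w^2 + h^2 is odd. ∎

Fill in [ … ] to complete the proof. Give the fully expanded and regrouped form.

2(2a^2 + 2r^2 + 2x^2 + 2x) + 1

(2a)^2 + (2r)^2 + (2x + 1)^2 = 4a^2 + 4r^2 + 4x^2 + 4x + 1
= 2(2a^2 + 2r^2 + 2x^2 + 2x) + 1.
Since 2a^2 + 2r^2 + 2x^2 + 2x is an integer, the sum of squares is of the form 2k+1 for an integer k.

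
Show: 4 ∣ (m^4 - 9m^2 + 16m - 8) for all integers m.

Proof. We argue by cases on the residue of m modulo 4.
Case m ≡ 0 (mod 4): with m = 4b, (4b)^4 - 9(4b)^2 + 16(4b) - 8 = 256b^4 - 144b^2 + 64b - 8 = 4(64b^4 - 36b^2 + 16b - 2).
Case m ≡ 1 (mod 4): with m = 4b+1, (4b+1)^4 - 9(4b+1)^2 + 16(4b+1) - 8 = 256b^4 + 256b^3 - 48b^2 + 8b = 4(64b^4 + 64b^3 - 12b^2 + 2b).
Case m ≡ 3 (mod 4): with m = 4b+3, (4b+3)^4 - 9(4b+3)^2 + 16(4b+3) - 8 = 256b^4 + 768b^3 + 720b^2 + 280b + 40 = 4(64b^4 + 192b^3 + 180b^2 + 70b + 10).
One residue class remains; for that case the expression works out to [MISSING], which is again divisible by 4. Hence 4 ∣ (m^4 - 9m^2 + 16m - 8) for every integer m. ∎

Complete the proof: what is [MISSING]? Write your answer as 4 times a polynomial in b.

4(64b^4 + 128b^3 + 60b^2 + 12b + 1)

The residues treated are {0, 1, 3}, so the missing case is m ≡ 2 (mod 4); write m = 4b+2.
Then (4b+2)^4 - 9(4b+2)^2 + 16(4b+2) - 8 = 256b^4 + 512b^3 + 240b^2 + 48b + 4 = 4(64b^4 + 128b^3 + 60b^2 + 12b + 1).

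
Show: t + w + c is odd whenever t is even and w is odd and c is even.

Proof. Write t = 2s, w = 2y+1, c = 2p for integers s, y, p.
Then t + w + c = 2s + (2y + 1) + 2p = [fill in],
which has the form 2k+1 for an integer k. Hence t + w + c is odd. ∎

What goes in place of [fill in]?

Expanding: 2s + (2y + 1) + 2p = 2p + 2s + 2y + 1.
Every term except the constant is even, so this is 2(p + s + y) + 1,
and p + s + y ∈ ℤ gives the required form.

2(p + s + y) + 1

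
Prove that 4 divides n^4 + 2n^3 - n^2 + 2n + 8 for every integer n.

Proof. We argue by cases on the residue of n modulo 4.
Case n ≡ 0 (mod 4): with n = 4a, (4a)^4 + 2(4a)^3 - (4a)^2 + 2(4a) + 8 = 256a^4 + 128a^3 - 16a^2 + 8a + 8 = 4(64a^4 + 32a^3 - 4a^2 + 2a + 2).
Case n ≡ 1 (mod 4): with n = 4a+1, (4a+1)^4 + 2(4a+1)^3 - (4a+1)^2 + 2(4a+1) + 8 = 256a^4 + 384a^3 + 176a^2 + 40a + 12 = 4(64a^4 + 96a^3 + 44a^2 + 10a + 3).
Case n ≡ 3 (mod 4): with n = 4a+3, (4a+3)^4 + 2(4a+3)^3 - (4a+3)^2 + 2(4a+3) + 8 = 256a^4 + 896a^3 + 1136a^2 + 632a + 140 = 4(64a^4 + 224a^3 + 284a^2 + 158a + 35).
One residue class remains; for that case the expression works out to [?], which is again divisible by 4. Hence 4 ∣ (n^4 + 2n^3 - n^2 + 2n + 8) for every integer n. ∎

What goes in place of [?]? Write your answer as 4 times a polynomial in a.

4(64a^4 + 160a^3 + 140a^2 + 54a + 10)

The residues treated are {0, 1, 3}, so the missing case is n ≡ 2 (mod 4); write n = 4a+2.
Then (4a+2)^4 + 2(4a+2)^3 - (4a+2)^2 + 2(4a+2) + 8 = 256a^4 + 640a^3 + 560a^2 + 216a + 40 = 4(64a^4 + 160a^3 + 140a^2 + 54a + 10).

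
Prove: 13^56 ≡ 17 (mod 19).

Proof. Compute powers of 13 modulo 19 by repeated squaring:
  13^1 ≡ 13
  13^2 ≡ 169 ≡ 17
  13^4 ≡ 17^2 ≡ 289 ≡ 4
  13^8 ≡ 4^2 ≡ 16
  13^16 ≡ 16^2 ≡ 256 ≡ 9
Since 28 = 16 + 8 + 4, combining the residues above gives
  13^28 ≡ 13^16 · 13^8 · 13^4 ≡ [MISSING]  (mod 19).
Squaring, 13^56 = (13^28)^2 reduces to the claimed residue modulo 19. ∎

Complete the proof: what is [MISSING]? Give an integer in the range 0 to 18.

6

Multiply the listed residues: 9 · 16 · 4 = 144 → 576.
Reducing modulo 19: 576 = 30·19 + 6, so 13^28 ≡ 6.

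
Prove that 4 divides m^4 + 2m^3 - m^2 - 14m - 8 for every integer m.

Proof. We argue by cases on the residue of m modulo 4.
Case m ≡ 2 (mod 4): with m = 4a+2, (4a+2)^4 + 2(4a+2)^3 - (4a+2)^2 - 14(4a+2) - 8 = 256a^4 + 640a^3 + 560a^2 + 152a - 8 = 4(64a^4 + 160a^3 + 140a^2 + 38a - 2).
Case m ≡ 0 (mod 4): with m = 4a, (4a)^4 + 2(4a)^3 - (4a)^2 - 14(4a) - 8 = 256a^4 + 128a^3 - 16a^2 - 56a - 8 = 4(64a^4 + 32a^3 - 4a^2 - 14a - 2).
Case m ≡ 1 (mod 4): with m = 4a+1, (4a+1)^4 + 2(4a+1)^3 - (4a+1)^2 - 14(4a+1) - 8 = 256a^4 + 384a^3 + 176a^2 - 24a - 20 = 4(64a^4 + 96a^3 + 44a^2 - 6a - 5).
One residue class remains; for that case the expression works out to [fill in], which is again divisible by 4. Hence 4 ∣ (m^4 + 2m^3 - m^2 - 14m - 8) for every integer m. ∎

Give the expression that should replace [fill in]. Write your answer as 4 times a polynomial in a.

4(64a^4 + 224a^3 + 284a^2 + 142a + 19)

The residues treated are {2, 0, 1}, so the missing case is m ≡ 3 (mod 4); write m = 4a+3.
Then (4a+3)^4 + 2(4a+3)^3 - (4a+3)^2 - 14(4a+3) - 8 = 256a^4 + 896a^3 + 1136a^2 + 568a + 76 = 4(64a^4 + 224a^3 + 284a^2 + 142a + 19).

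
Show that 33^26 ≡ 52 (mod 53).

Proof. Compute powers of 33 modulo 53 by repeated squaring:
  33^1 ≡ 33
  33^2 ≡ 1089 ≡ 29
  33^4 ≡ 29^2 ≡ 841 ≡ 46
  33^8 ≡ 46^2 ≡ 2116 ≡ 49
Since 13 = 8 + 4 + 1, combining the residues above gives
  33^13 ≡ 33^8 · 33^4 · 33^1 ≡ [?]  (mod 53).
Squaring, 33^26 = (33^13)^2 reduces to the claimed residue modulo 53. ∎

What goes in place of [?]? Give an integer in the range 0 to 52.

Multiply the listed residues: 49 · 46 · 33 = 2254 → 74382.
Reducing modulo 53: 74382 = 1403·53 + 23, so 33^13 ≡ 23.

23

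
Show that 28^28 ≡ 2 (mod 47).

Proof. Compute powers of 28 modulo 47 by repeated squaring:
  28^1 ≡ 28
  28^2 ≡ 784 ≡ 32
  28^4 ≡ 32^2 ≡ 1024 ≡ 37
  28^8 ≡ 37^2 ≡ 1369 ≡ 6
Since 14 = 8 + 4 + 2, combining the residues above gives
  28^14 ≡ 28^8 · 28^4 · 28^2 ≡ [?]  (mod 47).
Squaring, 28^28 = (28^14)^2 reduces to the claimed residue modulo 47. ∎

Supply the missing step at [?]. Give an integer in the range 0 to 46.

7

Multiply the listed residues: 6 · 37 · 32 = 222 → 7104.
Reducing modulo 47: 7104 = 151·47 + 7, so 28^14 ≡ 7.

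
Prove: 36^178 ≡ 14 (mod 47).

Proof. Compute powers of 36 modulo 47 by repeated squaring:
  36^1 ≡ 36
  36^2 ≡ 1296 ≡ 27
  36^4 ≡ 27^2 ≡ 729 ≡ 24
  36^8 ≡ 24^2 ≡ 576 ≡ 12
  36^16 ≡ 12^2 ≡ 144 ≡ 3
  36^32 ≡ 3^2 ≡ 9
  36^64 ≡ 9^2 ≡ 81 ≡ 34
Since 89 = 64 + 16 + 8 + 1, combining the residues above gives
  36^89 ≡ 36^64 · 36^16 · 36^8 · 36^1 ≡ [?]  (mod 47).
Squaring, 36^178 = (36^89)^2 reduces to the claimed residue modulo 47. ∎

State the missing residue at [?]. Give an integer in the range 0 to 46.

36^64 · 36^16 · 36^8 · 36^1 ≡ 34 · 3 · 12 · 36 = 44064.
44064 mod 47 = 25, so 36^89 ≡ 25 (mod 47).

25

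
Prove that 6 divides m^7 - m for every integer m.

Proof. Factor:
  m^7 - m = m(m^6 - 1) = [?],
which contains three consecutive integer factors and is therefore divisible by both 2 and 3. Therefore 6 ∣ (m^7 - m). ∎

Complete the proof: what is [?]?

(m - 1)m(m + 1)(m^4 + m^2 + 1)

m^6 - 1 = (m^2 - 1)(m^4 + m^2 + 1), and m^2 - 1 = (m-1)(m+1).
So m(m^6 - 1) = (m - 1)m(m + 1)(m^4 + m^2 + 1).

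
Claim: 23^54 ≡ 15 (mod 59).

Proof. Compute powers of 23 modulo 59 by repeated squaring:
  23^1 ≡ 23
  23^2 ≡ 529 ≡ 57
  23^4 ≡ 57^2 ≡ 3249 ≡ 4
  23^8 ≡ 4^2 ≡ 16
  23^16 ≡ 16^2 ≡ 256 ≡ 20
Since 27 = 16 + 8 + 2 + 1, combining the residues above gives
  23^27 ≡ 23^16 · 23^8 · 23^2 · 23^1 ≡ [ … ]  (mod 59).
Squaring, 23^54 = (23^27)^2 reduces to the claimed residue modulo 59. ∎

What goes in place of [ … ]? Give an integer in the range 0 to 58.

30

23^16 · 23^8 · 23^2 · 23^1 ≡ 20 · 16 · 57 · 23 = 419520.
419520 mod 59 = 30, so 23^27 ≡ 30 (mod 59).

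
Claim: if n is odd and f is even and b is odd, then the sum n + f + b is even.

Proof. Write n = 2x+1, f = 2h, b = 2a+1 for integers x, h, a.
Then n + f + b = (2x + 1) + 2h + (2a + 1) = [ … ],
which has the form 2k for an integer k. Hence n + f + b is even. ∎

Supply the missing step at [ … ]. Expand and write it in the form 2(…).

2(a + h + x + 1)

(2x + 1) + 2h + (2a + 1) = 2a + 2h + 2x + 2
= 2(a + h + x + 1).
Since a + h + x + 1 is an integer, the sum is of the form 2k for an integer k.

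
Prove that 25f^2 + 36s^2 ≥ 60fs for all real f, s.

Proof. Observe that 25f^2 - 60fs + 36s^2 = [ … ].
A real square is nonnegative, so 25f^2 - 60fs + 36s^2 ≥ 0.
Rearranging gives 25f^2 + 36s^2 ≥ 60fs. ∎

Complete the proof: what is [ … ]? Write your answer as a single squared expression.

(5f - 6s)^2

25f^2 - 60fs + 36s^2 is a perfect-square trinomial: the outer terms are (5f)^2 and (6s)^2, and the cross term is -2·5f·6s.
So 25f^2 - 60fs + 36s^2 = (5f - 6s)^2 ≥ 0.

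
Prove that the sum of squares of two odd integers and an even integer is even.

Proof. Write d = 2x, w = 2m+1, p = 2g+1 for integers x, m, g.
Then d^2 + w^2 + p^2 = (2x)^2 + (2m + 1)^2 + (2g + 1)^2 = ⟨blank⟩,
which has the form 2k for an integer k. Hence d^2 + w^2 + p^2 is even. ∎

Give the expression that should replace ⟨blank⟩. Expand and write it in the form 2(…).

Expanding: (2x)^2 + (2m + 1)^2 + (2g + 1)^2 = 4g^2 + 4g + 4m^2 + 4m + 4x^2 + 2.
Every term is even; pulling out the factor of 2 gives 2(2g^2 + 2g + 2m^2 + 2m + 2x^2 + 1).

2(2g^2 + 2g + 2m^2 + 2m + 2x^2 + 1)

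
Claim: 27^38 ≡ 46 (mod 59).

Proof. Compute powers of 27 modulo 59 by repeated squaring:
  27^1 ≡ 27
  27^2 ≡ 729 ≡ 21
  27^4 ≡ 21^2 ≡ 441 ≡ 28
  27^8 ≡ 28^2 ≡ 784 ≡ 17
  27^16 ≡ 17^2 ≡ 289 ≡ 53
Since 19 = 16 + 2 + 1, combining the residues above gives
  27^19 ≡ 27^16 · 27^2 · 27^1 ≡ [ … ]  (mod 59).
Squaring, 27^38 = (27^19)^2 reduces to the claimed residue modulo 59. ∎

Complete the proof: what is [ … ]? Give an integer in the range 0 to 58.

27^16 · 27^2 · 27^1 ≡ 53 · 21 · 27 = 30051.
30051 mod 59 = 20, so 27^19 ≡ 20 (mod 59).

20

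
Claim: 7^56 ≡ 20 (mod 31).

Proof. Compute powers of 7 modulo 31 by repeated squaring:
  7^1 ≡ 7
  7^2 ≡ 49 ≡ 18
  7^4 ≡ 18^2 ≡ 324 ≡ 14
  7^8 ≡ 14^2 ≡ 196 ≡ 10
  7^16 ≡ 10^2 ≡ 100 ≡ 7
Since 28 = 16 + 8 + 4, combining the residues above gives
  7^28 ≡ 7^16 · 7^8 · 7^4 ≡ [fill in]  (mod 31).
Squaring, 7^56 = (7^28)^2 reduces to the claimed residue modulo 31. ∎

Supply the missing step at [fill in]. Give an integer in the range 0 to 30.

Multiply the listed residues: 7 · 10 · 14 = 70 → 980.
Reducing modulo 31: 980 = 31·31 + 19, so 7^28 ≡ 19.

19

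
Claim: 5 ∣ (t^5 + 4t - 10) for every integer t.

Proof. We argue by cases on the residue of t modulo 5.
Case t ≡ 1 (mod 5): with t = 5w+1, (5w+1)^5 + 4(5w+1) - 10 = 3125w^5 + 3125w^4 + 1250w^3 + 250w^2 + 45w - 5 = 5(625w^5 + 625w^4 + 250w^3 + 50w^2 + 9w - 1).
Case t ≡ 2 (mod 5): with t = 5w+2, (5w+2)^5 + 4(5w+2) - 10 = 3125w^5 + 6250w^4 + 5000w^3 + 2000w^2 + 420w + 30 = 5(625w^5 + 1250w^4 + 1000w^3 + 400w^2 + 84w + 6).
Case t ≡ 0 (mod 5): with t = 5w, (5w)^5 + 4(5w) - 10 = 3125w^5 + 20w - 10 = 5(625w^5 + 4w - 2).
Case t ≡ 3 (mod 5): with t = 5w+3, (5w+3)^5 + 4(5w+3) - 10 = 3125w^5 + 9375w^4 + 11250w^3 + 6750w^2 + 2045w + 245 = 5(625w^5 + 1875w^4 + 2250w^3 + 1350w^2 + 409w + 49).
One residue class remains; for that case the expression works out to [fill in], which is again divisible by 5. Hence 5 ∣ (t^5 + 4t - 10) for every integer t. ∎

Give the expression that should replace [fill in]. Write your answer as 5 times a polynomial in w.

5(625w^5 + 2500w^4 + 4000w^3 + 3200w^2 + 1284w + 206)

The residues treated are {1, 2, 0, 3}, so the missing case is t ≡ 4 (mod 5); write t = 5w+4.
Then (5w+4)^5 + 4(5w+4) - 10 = 3125w^5 + 12500w^4 + 20000w^3 + 16000w^2 + 6420w + 1030 = 5(625w^5 + 2500w^4 + 4000w^3 + 3200w^2 + 1284w + 206).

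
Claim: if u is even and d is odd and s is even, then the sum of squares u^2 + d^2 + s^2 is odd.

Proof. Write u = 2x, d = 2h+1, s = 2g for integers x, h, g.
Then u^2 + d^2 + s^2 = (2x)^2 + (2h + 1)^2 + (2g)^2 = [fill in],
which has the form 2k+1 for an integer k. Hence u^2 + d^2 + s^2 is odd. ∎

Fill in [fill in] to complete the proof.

Expanding: (2x)^2 + (2h + 1)^2 + (2g)^2 = 4g^2 + 4h^2 + 4h + 4x^2 + 1.
Every term except the constant is even, so this is 2(2g^2 + 2h^2 + 2h + 2x^2) + 1,
and 2g^2 + 2h^2 + 2h + 2x^2 ∈ ℤ gives the required form.

2(2g^2 + 2h^2 + 2h + 2x^2) + 1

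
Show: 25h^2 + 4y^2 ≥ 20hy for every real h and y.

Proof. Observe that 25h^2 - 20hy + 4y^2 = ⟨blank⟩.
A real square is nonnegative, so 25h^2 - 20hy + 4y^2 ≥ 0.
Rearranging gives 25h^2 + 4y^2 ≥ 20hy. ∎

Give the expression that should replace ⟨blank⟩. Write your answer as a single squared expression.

The leading and trailing coefficients are 5^2 and 2^2, and 20 = 2·5·2, so the trinomial is (5h - 2y)^2.
Hence 25h^2 - 20hy + 4y^2 ≥ 0.

(5h - 2y)^2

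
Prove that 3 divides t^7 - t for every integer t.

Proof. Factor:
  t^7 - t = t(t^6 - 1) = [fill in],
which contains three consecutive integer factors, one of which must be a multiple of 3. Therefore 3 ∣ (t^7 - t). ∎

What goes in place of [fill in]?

t^6 - 1 = (t^2 - 1)(t^4 + t^2 + 1), and t^2 - 1 = (t-1)(t+1).
So t(t^6 - 1) = (t - 1)t(t + 1)(t^4 + t^2 + 1).

(t - 1)t(t + 1)(t^4 + t^2 + 1)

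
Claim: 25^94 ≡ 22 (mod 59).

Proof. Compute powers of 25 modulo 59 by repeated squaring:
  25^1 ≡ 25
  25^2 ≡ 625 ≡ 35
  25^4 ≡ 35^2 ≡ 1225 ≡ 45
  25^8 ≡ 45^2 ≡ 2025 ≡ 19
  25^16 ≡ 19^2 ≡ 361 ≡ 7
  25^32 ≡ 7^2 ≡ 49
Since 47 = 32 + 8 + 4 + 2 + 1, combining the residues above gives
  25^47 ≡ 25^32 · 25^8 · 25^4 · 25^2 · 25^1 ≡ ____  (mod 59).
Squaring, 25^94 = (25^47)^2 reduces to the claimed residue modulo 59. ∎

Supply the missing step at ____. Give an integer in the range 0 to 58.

25^32 · 25^8 · 25^4 · 25^2 · 25^1 ≡ 49 · 19 · 45 · 35 · 25 = 36658125.
36658125 mod 59 = 9, so 25^47 ≡ 9 (mod 59).

9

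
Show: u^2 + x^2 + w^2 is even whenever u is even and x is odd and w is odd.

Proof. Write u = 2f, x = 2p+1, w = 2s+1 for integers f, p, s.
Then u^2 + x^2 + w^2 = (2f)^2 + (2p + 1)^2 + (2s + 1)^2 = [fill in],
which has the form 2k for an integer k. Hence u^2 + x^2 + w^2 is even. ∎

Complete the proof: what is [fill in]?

(2f)^2 + (2p + 1)^2 + (2s + 1)^2 = 4f^2 + 4p^2 + 4p + 4s^2 + 4s + 2
= 2(2f^2 + 2p^2 + 2p + 2s^2 + 2s + 1).
Since 2f^2 + 2p^2 + 2p + 2s^2 + 2s + 1 is an integer, the sum of squares is of the form 2k for an integer k.

2(2f^2 + 2p^2 + 2p + 2s^2 + 2s + 1)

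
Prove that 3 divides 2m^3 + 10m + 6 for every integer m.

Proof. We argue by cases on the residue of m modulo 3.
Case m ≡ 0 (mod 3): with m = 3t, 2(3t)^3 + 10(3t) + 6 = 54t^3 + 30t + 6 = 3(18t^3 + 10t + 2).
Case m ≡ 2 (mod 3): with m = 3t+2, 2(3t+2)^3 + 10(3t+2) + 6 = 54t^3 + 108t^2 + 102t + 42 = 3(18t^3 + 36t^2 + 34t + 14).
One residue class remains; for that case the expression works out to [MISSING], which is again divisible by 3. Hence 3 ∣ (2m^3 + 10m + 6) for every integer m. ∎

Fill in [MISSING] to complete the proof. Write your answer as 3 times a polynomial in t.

3(18t^3 + 18t^2 + 16t + 6)

Only m ≡ 1 (mod 3) is unaccounted for. Put m = 3t+1:
2(3t+1)^3 + 10(3t+1) + 6 expands to 54t^3 + 54t^2 + 48t + 18,
and factoring out 3 leaves 3(18t^3 + 18t^2 + 16t + 6).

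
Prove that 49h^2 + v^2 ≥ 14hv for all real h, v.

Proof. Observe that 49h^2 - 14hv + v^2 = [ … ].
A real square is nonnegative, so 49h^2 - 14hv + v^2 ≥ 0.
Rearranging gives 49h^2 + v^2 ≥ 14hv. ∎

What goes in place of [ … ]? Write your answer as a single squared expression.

The leading and trailing coefficients are 7^2 and 1^2, and 14 = 2·7·1, so the trinomial is (7h - v)^2.
Hence 49h^2 - 14hv + v^2 ≥ 0.

(7h - v)^2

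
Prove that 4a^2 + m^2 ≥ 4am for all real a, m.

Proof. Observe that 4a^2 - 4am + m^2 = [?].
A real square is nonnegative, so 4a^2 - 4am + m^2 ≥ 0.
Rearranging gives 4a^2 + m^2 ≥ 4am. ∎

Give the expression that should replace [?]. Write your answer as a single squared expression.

(2a - m)^2

4a^2 - 4am + m^2 is a perfect-square trinomial: the outer terms are (2a)^2 and (m)^2, and the cross term is -2·2a·m.
So 4a^2 - 4am + m^2 = (2a - m)^2 ≥ 0.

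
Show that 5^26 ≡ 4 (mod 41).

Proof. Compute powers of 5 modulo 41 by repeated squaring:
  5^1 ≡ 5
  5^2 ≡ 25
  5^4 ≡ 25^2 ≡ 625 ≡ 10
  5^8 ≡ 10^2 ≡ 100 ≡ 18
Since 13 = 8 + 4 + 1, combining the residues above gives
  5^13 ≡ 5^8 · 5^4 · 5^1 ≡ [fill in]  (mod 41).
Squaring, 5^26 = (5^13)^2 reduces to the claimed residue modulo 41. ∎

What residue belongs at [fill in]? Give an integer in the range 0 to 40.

5^8 · 5^4 · 5^1 ≡ 18 · 10 · 5 = 900.
900 mod 41 = 39, so 5^13 ≡ 39 (mod 41).

39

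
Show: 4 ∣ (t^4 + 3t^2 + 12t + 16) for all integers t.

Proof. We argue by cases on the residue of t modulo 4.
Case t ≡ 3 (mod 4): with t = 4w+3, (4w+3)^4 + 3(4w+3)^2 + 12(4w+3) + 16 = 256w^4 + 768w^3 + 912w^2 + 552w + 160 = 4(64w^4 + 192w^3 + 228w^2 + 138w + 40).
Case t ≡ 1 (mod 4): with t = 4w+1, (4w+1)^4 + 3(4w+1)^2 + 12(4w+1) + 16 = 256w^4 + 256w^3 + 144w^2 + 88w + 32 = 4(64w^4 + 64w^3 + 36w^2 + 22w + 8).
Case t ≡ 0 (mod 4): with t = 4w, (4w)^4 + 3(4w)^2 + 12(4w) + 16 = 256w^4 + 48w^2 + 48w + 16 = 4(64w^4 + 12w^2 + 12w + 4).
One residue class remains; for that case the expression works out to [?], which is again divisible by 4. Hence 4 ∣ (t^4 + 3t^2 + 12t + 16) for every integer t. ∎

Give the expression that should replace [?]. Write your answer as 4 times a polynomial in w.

4(64w^4 + 128w^3 + 108w^2 + 56w + 17)

Only t ≡ 2 (mod 4) is unaccounted for. Put t = 4w+2:
(4w+2)^4 + 3(4w+2)^2 + 12(4w+2) + 16 expands to 256w^4 + 512w^3 + 432w^2 + 224w + 68,
and factoring out 4 leaves 4(64w^4 + 128w^3 + 108w^2 + 56w + 17).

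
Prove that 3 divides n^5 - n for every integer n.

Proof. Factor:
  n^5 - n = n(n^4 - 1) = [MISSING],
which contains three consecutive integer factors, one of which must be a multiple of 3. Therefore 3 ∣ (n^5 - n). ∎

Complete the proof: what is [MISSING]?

n^4 - 1 = (n^2 - 1)(n^2 + 1), and n^2 - 1 = (n-1)(n+1).
So n(n^4 - 1) = (n - 1)n(n + 1)(n^2 + 1).

(n - 1)n(n + 1)(n^2 + 1)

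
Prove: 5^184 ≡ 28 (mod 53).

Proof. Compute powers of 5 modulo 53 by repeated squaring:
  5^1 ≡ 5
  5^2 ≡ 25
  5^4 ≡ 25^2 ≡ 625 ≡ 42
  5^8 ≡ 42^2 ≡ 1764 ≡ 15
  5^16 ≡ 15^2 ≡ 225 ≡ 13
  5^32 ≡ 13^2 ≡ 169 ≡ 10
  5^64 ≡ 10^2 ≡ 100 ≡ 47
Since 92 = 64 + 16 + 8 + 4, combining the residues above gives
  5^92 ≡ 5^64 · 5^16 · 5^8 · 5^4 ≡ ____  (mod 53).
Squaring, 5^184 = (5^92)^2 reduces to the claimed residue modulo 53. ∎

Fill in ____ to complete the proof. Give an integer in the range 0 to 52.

44

Multiply the listed residues: 47 · 13 · 15 · 42 = 611 → 9165 → 384930.
Reducing modulo 53: 384930 = 7262·53 + 44, so 5^92 ≡ 44.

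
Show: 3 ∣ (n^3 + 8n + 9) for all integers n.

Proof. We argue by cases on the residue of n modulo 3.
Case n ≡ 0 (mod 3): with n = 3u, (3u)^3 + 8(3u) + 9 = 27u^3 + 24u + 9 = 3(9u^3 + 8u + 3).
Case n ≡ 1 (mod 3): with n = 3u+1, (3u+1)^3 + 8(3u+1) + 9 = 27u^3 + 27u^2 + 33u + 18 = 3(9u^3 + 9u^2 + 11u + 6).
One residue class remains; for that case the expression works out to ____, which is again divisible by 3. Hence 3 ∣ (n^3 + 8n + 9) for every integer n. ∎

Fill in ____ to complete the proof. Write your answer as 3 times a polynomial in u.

The residues treated are {0, 1}, so the missing case is n ≡ 2 (mod 3); write n = 3u+2.
Then (3u+2)^3 + 8(3u+2) + 9 = 27u^3 + 54u^2 + 60u + 33 = 3(9u^3 + 18u^2 + 20u + 11).

3(9u^3 + 18u^2 + 20u + 11)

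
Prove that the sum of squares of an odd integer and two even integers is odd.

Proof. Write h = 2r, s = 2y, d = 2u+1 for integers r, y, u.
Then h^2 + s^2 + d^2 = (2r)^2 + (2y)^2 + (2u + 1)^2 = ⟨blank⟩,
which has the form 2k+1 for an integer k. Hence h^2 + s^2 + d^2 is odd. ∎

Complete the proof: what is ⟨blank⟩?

(2r)^2 + (2y)^2 + (2u + 1)^2 = 4r^2 + 4u^2 + 4u + 4y^2 + 1
= 2(2r^2 + 2u^2 + 2u + 2y^2) + 1.
Since 2r^2 + 2u^2 + 2u + 2y^2 is an integer, the sum of squares is of the form 2k+1 for an integer k.

2(2r^2 + 2u^2 + 2u + 2y^2) + 1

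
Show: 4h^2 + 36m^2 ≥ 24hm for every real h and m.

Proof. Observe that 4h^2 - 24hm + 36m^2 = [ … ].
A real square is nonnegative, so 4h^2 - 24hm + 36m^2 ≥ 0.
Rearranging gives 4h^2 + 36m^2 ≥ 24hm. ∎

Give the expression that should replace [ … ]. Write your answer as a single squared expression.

(2h - 6m)^2

4h^2 - 24hm + 36m^2 is a perfect-square trinomial: the outer terms are (2h)^2 and (6m)^2, and the cross term is -2·2h·6m.
So 4h^2 - 24hm + 36m^2 = (2h - 6m)^2 ≥ 0.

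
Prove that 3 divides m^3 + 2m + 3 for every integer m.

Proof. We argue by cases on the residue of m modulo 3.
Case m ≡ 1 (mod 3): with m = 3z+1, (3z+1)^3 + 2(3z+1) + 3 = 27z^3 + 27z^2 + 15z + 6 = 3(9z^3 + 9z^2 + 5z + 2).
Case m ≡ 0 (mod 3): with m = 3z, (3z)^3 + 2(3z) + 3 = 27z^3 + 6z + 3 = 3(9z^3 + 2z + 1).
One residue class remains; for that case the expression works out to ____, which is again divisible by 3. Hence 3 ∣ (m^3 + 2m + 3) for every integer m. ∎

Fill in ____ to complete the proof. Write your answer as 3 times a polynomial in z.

The residues treated are {1, 0}, so the missing case is m ≡ 2 (mod 3); write m = 3z+2.
Then (3z+2)^3 + 2(3z+2) + 3 = 27z^3 + 54z^2 + 42z + 15 = 3(9z^3 + 18z^2 + 14z + 5).

3(9z^3 + 18z^2 + 14z + 5)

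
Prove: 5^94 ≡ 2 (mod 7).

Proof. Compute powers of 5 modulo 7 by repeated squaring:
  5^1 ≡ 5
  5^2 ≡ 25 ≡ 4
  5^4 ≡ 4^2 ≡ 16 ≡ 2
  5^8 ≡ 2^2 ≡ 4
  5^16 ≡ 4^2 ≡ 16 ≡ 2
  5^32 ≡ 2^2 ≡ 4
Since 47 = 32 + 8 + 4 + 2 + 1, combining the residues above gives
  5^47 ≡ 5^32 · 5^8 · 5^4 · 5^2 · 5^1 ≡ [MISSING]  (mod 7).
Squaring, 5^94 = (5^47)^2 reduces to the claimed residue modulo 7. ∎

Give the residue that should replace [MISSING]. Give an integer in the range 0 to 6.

5^32 · 5^8 · 5^4 · 5^2 · 5^1 ≡ 4 · 4 · 2 · 4 · 5 = 640.
640 mod 7 = 3, so 5^47 ≡ 3 (mod 7).

3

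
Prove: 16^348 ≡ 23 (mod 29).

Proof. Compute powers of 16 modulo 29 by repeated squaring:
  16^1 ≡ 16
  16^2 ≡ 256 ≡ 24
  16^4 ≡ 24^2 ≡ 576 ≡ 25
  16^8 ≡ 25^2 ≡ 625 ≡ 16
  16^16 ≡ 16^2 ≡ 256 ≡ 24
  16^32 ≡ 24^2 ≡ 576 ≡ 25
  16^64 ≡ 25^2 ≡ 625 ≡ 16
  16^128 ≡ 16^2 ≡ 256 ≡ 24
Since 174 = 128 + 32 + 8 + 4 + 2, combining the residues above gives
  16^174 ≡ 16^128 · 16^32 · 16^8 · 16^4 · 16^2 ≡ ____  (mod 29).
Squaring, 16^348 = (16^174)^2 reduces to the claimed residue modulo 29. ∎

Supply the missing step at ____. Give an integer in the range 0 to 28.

Multiply the listed residues: 24 · 25 · 16 · 25 · 24 = 600 → 9600 → 240000 → 5760000.
Reducing modulo 29: 5760000 = 198620·29 + 20, so 16^174 ≡ 20.

20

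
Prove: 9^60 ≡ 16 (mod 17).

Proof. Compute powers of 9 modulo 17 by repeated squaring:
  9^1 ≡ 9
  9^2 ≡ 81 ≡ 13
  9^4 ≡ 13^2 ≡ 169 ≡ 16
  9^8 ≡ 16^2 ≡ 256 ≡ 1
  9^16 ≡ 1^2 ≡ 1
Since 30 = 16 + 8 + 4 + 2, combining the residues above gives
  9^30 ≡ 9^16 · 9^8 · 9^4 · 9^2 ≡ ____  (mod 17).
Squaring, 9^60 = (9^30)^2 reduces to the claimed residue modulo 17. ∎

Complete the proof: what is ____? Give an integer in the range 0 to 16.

9^16 · 9^8 · 9^4 · 9^2 ≡ 1 · 1 · 16 · 13 = 208.
208 mod 17 = 4, so 9^30 ≡ 4 (mod 17).

4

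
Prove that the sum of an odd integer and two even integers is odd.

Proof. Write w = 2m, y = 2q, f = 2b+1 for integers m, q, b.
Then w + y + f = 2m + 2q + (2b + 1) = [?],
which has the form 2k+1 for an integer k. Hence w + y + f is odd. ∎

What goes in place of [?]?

2(b + m + q) + 1

2m + 2q + (2b + 1) = 2b + 2m + 2q + 1
= 2(b + m + q) + 1.
Since b + m + q is an integer, the sum is of the form 2k+1 for an integer k.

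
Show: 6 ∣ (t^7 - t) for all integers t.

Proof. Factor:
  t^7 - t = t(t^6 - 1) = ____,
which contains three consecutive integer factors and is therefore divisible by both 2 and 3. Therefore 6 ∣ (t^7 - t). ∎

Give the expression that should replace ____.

(t - 1)t(t + 1)(t^4 + t^2 + 1)

t^6 - 1 = (t^2 - 1)(t^4 + t^2 + 1), and t^2 - 1 = (t-1)(t+1).
So t(t^6 - 1) = (t - 1)t(t + 1)(t^4 + t^2 + 1).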